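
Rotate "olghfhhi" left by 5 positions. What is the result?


Input: "olghfhhi", rotate left by 5
First 5 characters: "olghf"
Remaining characters: "hhi"
Concatenate remaining + first: "hhi" + "olghf" = "hhiolghf"

hhiolghf


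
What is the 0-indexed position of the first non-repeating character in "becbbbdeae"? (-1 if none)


Input: becbbbdeae
Character frequencies:
  'a': 1
  'b': 4
  'c': 1
  'd': 1
  'e': 3
Scanning left to right for freq == 1:
  Position 0 ('b'): freq=4, skip
  Position 1 ('e'): freq=3, skip
  Position 2 ('c'): unique! => answer = 2

2


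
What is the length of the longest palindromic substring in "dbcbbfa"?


Input: "dbcbbfa"
Checking substrings for palindromes:
  [1:4] "bcb" (len 3) => palindrome
  [3:5] "bb" (len 2) => palindrome
Longest palindromic substring: "bcb" with length 3

3


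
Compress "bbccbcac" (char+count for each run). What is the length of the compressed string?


Input: bbccbcac
Runs:
  'b' x 2 => "b2"
  'c' x 2 => "c2"
  'b' x 1 => "b1"
  'c' x 1 => "c1"
  'a' x 1 => "a1"
  'c' x 1 => "c1"
Compressed: "b2c2b1c1a1c1"
Compressed length: 12

12


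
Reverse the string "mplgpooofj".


Input: mplgpooofj
Reading characters right to left:
  Position 9: 'j'
  Position 8: 'f'
  Position 7: 'o'
  Position 6: 'o'
  Position 5: 'o'
  Position 4: 'p'
  Position 3: 'g'
  Position 2: 'l'
  Position 1: 'p'
  Position 0: 'm'
Reversed: jfooopglpm

jfooopglpm


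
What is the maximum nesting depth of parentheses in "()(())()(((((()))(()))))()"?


Input: "()(())()(((((()))(()))))()"
Tracking depth:
  Position 0 '(': depth becomes 1
  Position 1 ')': depth becomes 0
  Position 2 '(': depth becomes 1
  Position 3 '(': depth becomes 2
  Position 4 ')': depth becomes 1
  Position 5 ')': depth becomes 0
  Position 6 '(': depth becomes 1
  Position 7 ')': depth becomes 0
  Position 8 '(': depth becomes 1
  Position 9 '(': depth becomes 2
  Position 10 '(': depth becomes 3
  Position 11 '(': depth becomes 4
  Position 12 '(': depth becomes 5
  Position 13 '(': depth becomes 6
  Position 14 ')': depth becomes 5
  Position 15 ')': depth becomes 4
  Position 16 ')': depth becomes 3
  Position 17 '(': depth becomes 4
  Position 18 '(': depth becomes 5
  Position 19 ')': depth becomes 4
  Position 20 ')': depth becomes 3
  Position 21 ')': depth becomes 2
  Position 22 ')': depth becomes 1
  Position 23 ')': depth becomes 0
  Position 24 '(': depth becomes 1
  Position 25 ')': depth becomes 0
Maximum depth reached: 6

6


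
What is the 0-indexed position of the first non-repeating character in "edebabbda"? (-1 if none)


Input: edebabbda
Character frequencies:
  'a': 2
  'b': 3
  'd': 2
  'e': 2
Scanning left to right for freq == 1:
  Position 0 ('e'): freq=2, skip
  Position 1 ('d'): freq=2, skip
  Position 2 ('e'): freq=2, skip
  Position 3 ('b'): freq=3, skip
  Position 4 ('a'): freq=2, skip
  Position 5 ('b'): freq=3, skip
  Position 6 ('b'): freq=3, skip
  Position 7 ('d'): freq=2, skip
  Position 8 ('a'): freq=2, skip
  No unique character found => answer = -1

-1


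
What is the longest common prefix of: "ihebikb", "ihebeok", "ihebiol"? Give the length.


Words: ihebikb, ihebeok, ihebiol
  Position 0: all 'i' => match
  Position 1: all 'h' => match
  Position 2: all 'e' => match
  Position 3: all 'b' => match
  Position 4: ('i', 'e', 'i') => mismatch, stop
LCP = "iheb" (length 4)

4


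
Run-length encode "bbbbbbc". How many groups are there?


Input: bbbbbbc
Scanning for consecutive runs:
  Group 1: 'b' x 6 (positions 0-5)
  Group 2: 'c' x 1 (positions 6-6)
Total groups: 2

2


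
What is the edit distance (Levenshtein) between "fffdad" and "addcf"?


Computing edit distance: "fffdad" -> "addcf"
DP table:
           a    d    d    c    f
      0    1    2    3    4    5
  f   1    1    2    3    4    4
  f   2    2    2    3    4    4
  f   3    3    3    3    4    4
  d   4    4    3    3    4    5
  a   5    4    4    4    4    5
  d   6    5    4    4    5    5
Edit distance = dp[6][5] = 5

5


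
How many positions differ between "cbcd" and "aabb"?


Comparing "cbcd" and "aabb" position by position:
  Position 0: 'c' vs 'a' => DIFFER
  Position 1: 'b' vs 'a' => DIFFER
  Position 2: 'c' vs 'b' => DIFFER
  Position 3: 'd' vs 'b' => DIFFER
Positions that differ: 4

4


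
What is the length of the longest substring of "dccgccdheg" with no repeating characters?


Input: "dccgccdheg"
Sliding window (track last position of each char):
  Position 0 ('d'): window [0,0] length 1 -- new best
  Position 1 ('c'): window [0,1] length 2 -- new best
  Position 2 ('c'): repeat (last at 1), move window start to 2
  Position 2 ('c'): window [2,2] length 1
  Position 3 ('g'): window [2,3] length 2
  Position 4 ('c'): repeat (last at 2), move window start to 3
  Position 4 ('c'): window [3,4] length 2
  Position 5 ('c'): repeat (last at 4), move window start to 5
  Position 5 ('c'): window [5,5] length 1
  Position 6 ('d'): window [5,6] length 2
  Position 7 ('h'): window [5,7] length 3 -- new best
  Position 8 ('e'): window [5,8] length 4 -- new best
  Position 9 ('g'): window [5,9] length 5 -- new best
Longest substring with no repeats: "cdheg" with length 5

5


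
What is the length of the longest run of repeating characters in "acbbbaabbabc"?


Input: "acbbbaabbabc"
Scanning for longest run:
  Position 1 ('c'): new char, reset run to 1
  Position 2 ('b'): new char, reset run to 1
  Position 3 ('b'): continues run of 'b', length=2
  Position 4 ('b'): continues run of 'b', length=3
  Position 5 ('a'): new char, reset run to 1
  Position 6 ('a'): continues run of 'a', length=2
  Position 7 ('b'): new char, reset run to 1
  Position 8 ('b'): continues run of 'b', length=2
  Position 9 ('a'): new char, reset run to 1
  Position 10 ('b'): new char, reset run to 1
  Position 11 ('c'): new char, reset run to 1
Longest run: 'b' with length 3

3


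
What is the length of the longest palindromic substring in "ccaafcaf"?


Input: "ccaafcaf"
Checking substrings for palindromes:
  [0:2] "cc" (len 2) => palindrome
  [2:4] "aa" (len 2) => palindrome
Longest palindromic substring: "cc" with length 2

2


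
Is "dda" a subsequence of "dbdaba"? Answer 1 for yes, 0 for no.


Check if "dda" is a subsequence of "dbdaba"
Greedy scan:
  Position 0 ('d'): matches sub[0] = 'd'
  Position 1 ('b'): no match needed
  Position 2 ('d'): matches sub[1] = 'd'
  Position 3 ('a'): matches sub[2] = 'a'
  Position 4 ('b'): no match needed
  Position 5 ('a'): no match needed
All 3 characters matched => is a subsequence

1


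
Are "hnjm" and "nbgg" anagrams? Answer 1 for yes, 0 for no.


Strings: "hnjm", "nbgg"
Sorted first:  hjmn
Sorted second: bggn
Differ at position 0: 'h' vs 'b' => not anagrams

0


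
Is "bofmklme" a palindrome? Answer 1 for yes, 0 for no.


Input: bofmklme
Reversed: emlkmfob
  Compare pos 0 ('b') with pos 7 ('e'): MISMATCH
  Compare pos 1 ('o') with pos 6 ('m'): MISMATCH
  Compare pos 2 ('f') with pos 5 ('l'): MISMATCH
  Compare pos 3 ('m') with pos 4 ('k'): MISMATCH
Result: not a palindrome

0


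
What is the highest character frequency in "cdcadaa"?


Input: cdcadaa
Character counts:
  'a': 3
  'c': 2
  'd': 2
Maximum frequency: 3

3


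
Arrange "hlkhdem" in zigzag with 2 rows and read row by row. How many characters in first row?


Zigzag "hlkhdem" into 2 rows:
Placing characters:
  'h' => row 0
  'l' => row 1
  'k' => row 0
  'h' => row 1
  'd' => row 0
  'e' => row 1
  'm' => row 0
Rows:
  Row 0: "hkdm"
  Row 1: "lhe"
First row length: 4

4


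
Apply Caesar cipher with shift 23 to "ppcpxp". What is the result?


Caesar cipher: shift "ppcpxp" by 23
  'p' (pos 15) + 23 = pos 12 = 'm'
  'p' (pos 15) + 23 = pos 12 = 'm'
  'c' (pos 2) + 23 = pos 25 = 'z'
  'p' (pos 15) + 23 = pos 12 = 'm'
  'x' (pos 23) + 23 = pos 20 = 'u'
  'p' (pos 15) + 23 = pos 12 = 'm'
Result: mmzmum

mmzmum


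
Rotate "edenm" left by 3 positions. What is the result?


Input: "edenm", rotate left by 3
First 3 characters: "ede"
Remaining characters: "nm"
Concatenate remaining + first: "nm" + "ede" = "nmede"

nmede


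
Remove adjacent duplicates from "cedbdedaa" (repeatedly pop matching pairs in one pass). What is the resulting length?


Input: cedbdedaa
Stack-based adjacent duplicate removal:
  Read 'c': push. Stack: c
  Read 'e': push. Stack: ce
  Read 'd': push. Stack: ced
  Read 'b': push. Stack: cedb
  Read 'd': push. Stack: cedbd
  Read 'e': push. Stack: cedbde
  Read 'd': push. Stack: cedbded
  Read 'a': push. Stack: cedbdeda
  Read 'a': matches stack top 'a' => pop. Stack: cedbded
Final stack: "cedbded" (length 7)

7


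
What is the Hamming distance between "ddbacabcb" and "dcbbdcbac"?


Comparing "ddbacabcb" and "dcbbdcbac" position by position:
  Position 0: 'd' vs 'd' => same
  Position 1: 'd' vs 'c' => differ
  Position 2: 'b' vs 'b' => same
  Position 3: 'a' vs 'b' => differ
  Position 4: 'c' vs 'd' => differ
  Position 5: 'a' vs 'c' => differ
  Position 6: 'b' vs 'b' => same
  Position 7: 'c' vs 'a' => differ
  Position 8: 'b' vs 'c' => differ
Total differences (Hamming distance): 6

6


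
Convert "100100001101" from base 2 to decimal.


Input: "100100001101" in base 2
Positional expansion:
  Digit '1' (value 1) x 2^11 = 2048
  Digit '0' (value 0) x 2^10 = 0
  Digit '0' (value 0) x 2^9 = 0
  Digit '1' (value 1) x 2^8 = 256
  Digit '0' (value 0) x 2^7 = 0
  Digit '0' (value 0) x 2^6 = 0
  Digit '0' (value 0) x 2^5 = 0
  Digit '0' (value 0) x 2^4 = 0
  Digit '1' (value 1) x 2^3 = 8
  Digit '1' (value 1) x 2^2 = 4
  Digit '0' (value 0) x 2^1 = 0
  Digit '1' (value 1) x 2^0 = 1
Sum = 2317

2317


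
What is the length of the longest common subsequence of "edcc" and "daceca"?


LCS of "edcc" and "daceca"
DP table:
           d    a    c    e    c    a
      0    0    0    0    0    0    0
  e   0    0    0    0    1    1    1
  d   0    1    1    1    1    1    1
  c   0    1    1    2    2    2    2
  c   0    1    1    2    2    3    3
LCS length = dp[4][6] = 3

3


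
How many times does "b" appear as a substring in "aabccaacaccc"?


Searching for "b" in "aabccaacaccc"
Scanning each position:
  Position 0: "a" => no
  Position 1: "a" => no
  Position 2: "b" => MATCH
  Position 3: "c" => no
  Position 4: "c" => no
  Position 5: "a" => no
  Position 6: "a" => no
  Position 7: "c" => no
  Position 8: "a" => no
  Position 9: "c" => no
  Position 10: "c" => no
  Position 11: "c" => no
Total occurrences: 1

1


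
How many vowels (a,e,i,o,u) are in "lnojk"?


Input: lnojk
Checking each character:
  'l' at position 0: consonant
  'n' at position 1: consonant
  'o' at position 2: vowel (running total: 1)
  'j' at position 3: consonant
  'k' at position 4: consonant
Total vowels: 1

1


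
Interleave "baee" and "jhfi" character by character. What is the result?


Interleaving "baee" and "jhfi":
  Position 0: 'b' from first, 'j' from second => "bj"
  Position 1: 'a' from first, 'h' from second => "ah"
  Position 2: 'e' from first, 'f' from second => "ef"
  Position 3: 'e' from first, 'i' from second => "ei"
Result: bjahefei

bjahefei


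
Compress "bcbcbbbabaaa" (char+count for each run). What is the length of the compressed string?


Input: bcbcbbbabaaa
Runs:
  'b' x 1 => "b1"
  'c' x 1 => "c1"
  'b' x 1 => "b1"
  'c' x 1 => "c1"
  'b' x 3 => "b3"
  'a' x 1 => "a1"
  'b' x 1 => "b1"
  'a' x 3 => "a3"
Compressed: "b1c1b1c1b3a1b1a3"
Compressed length: 16

16


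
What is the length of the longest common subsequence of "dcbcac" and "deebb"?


LCS of "dcbcac" and "deebb"
DP table:
           d    e    e    b    b
      0    0    0    0    0    0
  d   0    1    1    1    1    1
  c   0    1    1    1    1    1
  b   0    1    1    1    2    2
  c   0    1    1    1    2    2
  a   0    1    1    1    2    2
  c   0    1    1    1    2    2
LCS length = dp[6][5] = 2

2


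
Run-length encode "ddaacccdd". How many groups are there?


Input: ddaacccdd
Scanning for consecutive runs:
  Group 1: 'd' x 2 (positions 0-1)
  Group 2: 'a' x 2 (positions 2-3)
  Group 3: 'c' x 3 (positions 4-6)
  Group 4: 'd' x 2 (positions 7-8)
Total groups: 4

4


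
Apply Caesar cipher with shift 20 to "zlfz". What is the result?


Caesar cipher: shift "zlfz" by 20
  'z' (pos 25) + 20 = pos 19 = 't'
  'l' (pos 11) + 20 = pos 5 = 'f'
  'f' (pos 5) + 20 = pos 25 = 'z'
  'z' (pos 25) + 20 = pos 19 = 't'
Result: tfzt

tfzt


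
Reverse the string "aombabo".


Input: aombabo
Reading characters right to left:
  Position 6: 'o'
  Position 5: 'b'
  Position 4: 'a'
  Position 3: 'b'
  Position 2: 'm'
  Position 1: 'o'
  Position 0: 'a'
Reversed: obabmoa

obabmoa


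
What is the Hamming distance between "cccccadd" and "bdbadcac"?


Comparing "cccccadd" and "bdbadcac" position by position:
  Position 0: 'c' vs 'b' => differ
  Position 1: 'c' vs 'd' => differ
  Position 2: 'c' vs 'b' => differ
  Position 3: 'c' vs 'a' => differ
  Position 4: 'c' vs 'd' => differ
  Position 5: 'a' vs 'c' => differ
  Position 6: 'd' vs 'a' => differ
  Position 7: 'd' vs 'c' => differ
Total differences (Hamming distance): 8

8


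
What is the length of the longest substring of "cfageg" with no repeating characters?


Input: "cfageg"
Sliding window (track last position of each char):
  Position 0 ('c'): window [0,0] length 1 -- new best
  Position 1 ('f'): window [0,1] length 2 -- new best
  Position 2 ('a'): window [0,2] length 3 -- new best
  Position 3 ('g'): window [0,3] length 4 -- new best
  Position 4 ('e'): window [0,4] length 5 -- new best
  Position 5 ('g'): repeat (last at 3), move window start to 4
  Position 5 ('g'): window [4,5] length 2
Longest substring with no repeats: "cfage" with length 5

5


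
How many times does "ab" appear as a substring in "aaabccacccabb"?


Searching for "ab" in "aaabccacccabb"
Scanning each position:
  Position 0: "aa" => no
  Position 1: "aa" => no
  Position 2: "ab" => MATCH
  Position 3: "bc" => no
  Position 4: "cc" => no
  Position 5: "ca" => no
  Position 6: "ac" => no
  Position 7: "cc" => no
  Position 8: "cc" => no
  Position 9: "ca" => no
  Position 10: "ab" => MATCH
  Position 11: "bb" => no
Total occurrences: 2

2


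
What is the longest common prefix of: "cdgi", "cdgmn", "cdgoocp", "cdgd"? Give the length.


Words: cdgi, cdgmn, cdgoocp, cdgd
  Position 0: all 'c' => match
  Position 1: all 'd' => match
  Position 2: all 'g' => match
  Position 3: ('i', 'm', 'o', 'd') => mismatch, stop
LCP = "cdg" (length 3)

3


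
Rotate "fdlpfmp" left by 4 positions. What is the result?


Input: "fdlpfmp", rotate left by 4
First 4 characters: "fdlp"
Remaining characters: "fmp"
Concatenate remaining + first: "fmp" + "fdlp" = "fmpfdlp"

fmpfdlp


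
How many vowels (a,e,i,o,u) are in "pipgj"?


Input: pipgj
Checking each character:
  'p' at position 0: consonant
  'i' at position 1: vowel (running total: 1)
  'p' at position 2: consonant
  'g' at position 3: consonant
  'j' at position 4: consonant
Total vowels: 1

1


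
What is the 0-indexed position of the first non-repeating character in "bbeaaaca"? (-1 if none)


Input: bbeaaaca
Character frequencies:
  'a': 4
  'b': 2
  'c': 1
  'e': 1
Scanning left to right for freq == 1:
  Position 0 ('b'): freq=2, skip
  Position 1 ('b'): freq=2, skip
  Position 2 ('e'): unique! => answer = 2

2


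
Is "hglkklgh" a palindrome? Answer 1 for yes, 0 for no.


Input: hglkklgh
Reversed: hglkklgh
  Compare pos 0 ('h') with pos 7 ('h'): match
  Compare pos 1 ('g') with pos 6 ('g'): match
  Compare pos 2 ('l') with pos 5 ('l'): match
  Compare pos 3 ('k') with pos 4 ('k'): match
Result: palindrome

1


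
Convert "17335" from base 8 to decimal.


Input: "17335" in base 8
Positional expansion:
  Digit '1' (value 1) x 8^4 = 4096
  Digit '7' (value 7) x 8^3 = 3584
  Digit '3' (value 3) x 8^2 = 192
  Digit '3' (value 3) x 8^1 = 24
  Digit '5' (value 5) x 8^0 = 5
Sum = 7901

7901


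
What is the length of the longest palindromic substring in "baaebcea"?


Input: "baaebcea"
Checking substrings for palindromes:
  [1:3] "aa" (len 2) => palindrome
Longest palindromic substring: "aa" with length 2

2


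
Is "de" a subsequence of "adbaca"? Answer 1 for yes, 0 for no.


Check if "de" is a subsequence of "adbaca"
Greedy scan:
  Position 0 ('a'): no match needed
  Position 1 ('d'): matches sub[0] = 'd'
  Position 2 ('b'): no match needed
  Position 3 ('a'): no match needed
  Position 4 ('c'): no match needed
  Position 5 ('a'): no match needed
Only matched 1/2 characters => not a subsequence

0


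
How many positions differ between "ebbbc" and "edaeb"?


Comparing "ebbbc" and "edaeb" position by position:
  Position 0: 'e' vs 'e' => same
  Position 1: 'b' vs 'd' => DIFFER
  Position 2: 'b' vs 'a' => DIFFER
  Position 3: 'b' vs 'e' => DIFFER
  Position 4: 'c' vs 'b' => DIFFER
Positions that differ: 4

4


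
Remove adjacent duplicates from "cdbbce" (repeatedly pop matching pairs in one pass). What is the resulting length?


Input: cdbbce
Stack-based adjacent duplicate removal:
  Read 'c': push. Stack: c
  Read 'd': push. Stack: cd
  Read 'b': push. Stack: cdb
  Read 'b': matches stack top 'b' => pop. Stack: cd
  Read 'c': push. Stack: cdc
  Read 'e': push. Stack: cdce
Final stack: "cdce" (length 4)

4


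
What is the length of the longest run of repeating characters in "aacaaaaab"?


Input: "aacaaaaab"
Scanning for longest run:
  Position 1 ('a'): continues run of 'a', length=2
  Position 2 ('c'): new char, reset run to 1
  Position 3 ('a'): new char, reset run to 1
  Position 4 ('a'): continues run of 'a', length=2
  Position 5 ('a'): continues run of 'a', length=3
  Position 6 ('a'): continues run of 'a', length=4
  Position 7 ('a'): continues run of 'a', length=5
  Position 8 ('b'): new char, reset run to 1
Longest run: 'a' with length 5

5


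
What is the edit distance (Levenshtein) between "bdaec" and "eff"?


Computing edit distance: "bdaec" -> "eff"
DP table:
           e    f    f
      0    1    2    3
  b   1    1    2    3
  d   2    2    2    3
  a   3    3    3    3
  e   4    3    4    4
  c   5    4    4    5
Edit distance = dp[5][3] = 5

5


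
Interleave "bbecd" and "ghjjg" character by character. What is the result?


Interleaving "bbecd" and "ghjjg":
  Position 0: 'b' from first, 'g' from second => "bg"
  Position 1: 'b' from first, 'h' from second => "bh"
  Position 2: 'e' from first, 'j' from second => "ej"
  Position 3: 'c' from first, 'j' from second => "cj"
  Position 4: 'd' from first, 'g' from second => "dg"
Result: bgbhejcjdg

bgbhejcjdg


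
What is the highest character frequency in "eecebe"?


Input: eecebe
Character counts:
  'b': 1
  'c': 1
  'e': 4
Maximum frequency: 4

4


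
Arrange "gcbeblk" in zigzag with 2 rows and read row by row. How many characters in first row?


Zigzag "gcbeblk" into 2 rows:
Placing characters:
  'g' => row 0
  'c' => row 1
  'b' => row 0
  'e' => row 1
  'b' => row 0
  'l' => row 1
  'k' => row 0
Rows:
  Row 0: "gbbk"
  Row 1: "cel"
First row length: 4

4


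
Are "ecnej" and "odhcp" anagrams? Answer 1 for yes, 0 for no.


Strings: "ecnej", "odhcp"
Sorted first:  ceejn
Sorted second: cdhop
Differ at position 1: 'e' vs 'd' => not anagrams

0


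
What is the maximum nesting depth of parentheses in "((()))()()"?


Input: "((()))()()"
Tracking depth:
  Position 0 '(': depth becomes 1
  Position 1 '(': depth becomes 2
  Position 2 '(': depth becomes 3
  Position 3 ')': depth becomes 2
  Position 4 ')': depth becomes 1
  Position 5 ')': depth becomes 0
  Position 6 '(': depth becomes 1
  Position 7 ')': depth becomes 0
  Position 8 '(': depth becomes 1
  Position 9 ')': depth becomes 0
Maximum depth reached: 3

3


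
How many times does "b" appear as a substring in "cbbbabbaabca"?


Searching for "b" in "cbbbabbaabca"
Scanning each position:
  Position 0: "c" => no
  Position 1: "b" => MATCH
  Position 2: "b" => MATCH
  Position 3: "b" => MATCH
  Position 4: "a" => no
  Position 5: "b" => MATCH
  Position 6: "b" => MATCH
  Position 7: "a" => no
  Position 8: "a" => no
  Position 9: "b" => MATCH
  Position 10: "c" => no
  Position 11: "a" => no
Total occurrences: 6

6


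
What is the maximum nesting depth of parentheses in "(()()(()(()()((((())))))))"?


Input: "(()()(()(()()((((())))))))"
Tracking depth:
  Position 0 '(': depth becomes 1
  Position 1 '(': depth becomes 2
  Position 2 ')': depth becomes 1
  Position 3 '(': depth becomes 2
  Position 4 ')': depth becomes 1
  Position 5 '(': depth becomes 2
  Position 6 '(': depth becomes 3
  Position 7 ')': depth becomes 2
  Position 8 '(': depth becomes 3
  Position 9 '(': depth becomes 4
  Position 10 ')': depth becomes 3
  Position 11 '(': depth becomes 4
  Position 12 ')': depth becomes 3
  Position 13 '(': depth becomes 4
  Position 14 '(': depth becomes 5
  Position 15 '(': depth becomes 6
  Position 16 '(': depth becomes 7
  Position 17 '(': depth becomes 8
  Position 18 ')': depth becomes 7
  Position 19 ')': depth becomes 6
  Position 20 ')': depth becomes 5
  Position 21 ')': depth becomes 4
  Position 22 ')': depth becomes 3
  Position 23 ')': depth becomes 2
  Position 24 ')': depth becomes 1
  Position 25 ')': depth becomes 0
Maximum depth reached: 8

8


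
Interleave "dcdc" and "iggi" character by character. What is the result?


Interleaving "dcdc" and "iggi":
  Position 0: 'd' from first, 'i' from second => "di"
  Position 1: 'c' from first, 'g' from second => "cg"
  Position 2: 'd' from first, 'g' from second => "dg"
  Position 3: 'c' from first, 'i' from second => "ci"
Result: dicgdgci

dicgdgci


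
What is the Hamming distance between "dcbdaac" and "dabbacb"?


Comparing "dcbdaac" and "dabbacb" position by position:
  Position 0: 'd' vs 'd' => same
  Position 1: 'c' vs 'a' => differ
  Position 2: 'b' vs 'b' => same
  Position 3: 'd' vs 'b' => differ
  Position 4: 'a' vs 'a' => same
  Position 5: 'a' vs 'c' => differ
  Position 6: 'c' vs 'b' => differ
Total differences (Hamming distance): 4

4


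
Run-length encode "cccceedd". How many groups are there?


Input: cccceedd
Scanning for consecutive runs:
  Group 1: 'c' x 4 (positions 0-3)
  Group 2: 'e' x 2 (positions 4-5)
  Group 3: 'd' x 2 (positions 6-7)
Total groups: 3

3


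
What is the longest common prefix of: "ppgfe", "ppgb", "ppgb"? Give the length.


Words: ppgfe, ppgb, ppgb
  Position 0: all 'p' => match
  Position 1: all 'p' => match
  Position 2: all 'g' => match
  Position 3: ('f', 'b', 'b') => mismatch, stop
LCP = "ppg" (length 3)

3


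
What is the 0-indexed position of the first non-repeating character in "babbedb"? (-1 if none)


Input: babbedb
Character frequencies:
  'a': 1
  'b': 4
  'd': 1
  'e': 1
Scanning left to right for freq == 1:
  Position 0 ('b'): freq=4, skip
  Position 1 ('a'): unique! => answer = 1

1


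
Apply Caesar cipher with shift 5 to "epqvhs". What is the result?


Caesar cipher: shift "epqvhs" by 5
  'e' (pos 4) + 5 = pos 9 = 'j'
  'p' (pos 15) + 5 = pos 20 = 'u'
  'q' (pos 16) + 5 = pos 21 = 'v'
  'v' (pos 21) + 5 = pos 0 = 'a'
  'h' (pos 7) + 5 = pos 12 = 'm'
  's' (pos 18) + 5 = pos 23 = 'x'
Result: juvamx

juvamx


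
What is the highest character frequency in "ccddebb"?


Input: ccddebb
Character counts:
  'b': 2
  'c': 2
  'd': 2
  'e': 1
Maximum frequency: 2

2


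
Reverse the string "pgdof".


Input: pgdof
Reading characters right to left:
  Position 4: 'f'
  Position 3: 'o'
  Position 2: 'd'
  Position 1: 'g'
  Position 0: 'p'
Reversed: fodgp

fodgp


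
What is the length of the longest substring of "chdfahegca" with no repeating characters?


Input: "chdfahegca"
Sliding window (track last position of each char):
  Position 0 ('c'): window [0,0] length 1 -- new best
  Position 1 ('h'): window [0,1] length 2 -- new best
  Position 2 ('d'): window [0,2] length 3 -- new best
  Position 3 ('f'): window [0,3] length 4 -- new best
  Position 4 ('a'): window [0,4] length 5 -- new best
  Position 5 ('h'): repeat (last at 1), move window start to 2
  Position 5 ('h'): window [2,5] length 4
  Position 6 ('e'): window [2,6] length 5
  Position 7 ('g'): window [2,7] length 6 -- new best
  Position 8 ('c'): window [2,8] length 7 -- new best
  Position 9 ('a'): repeat (last at 4), move window start to 5
  Position 9 ('a'): window [5,9] length 5
Longest substring with no repeats: "dfahegc" with length 7

7


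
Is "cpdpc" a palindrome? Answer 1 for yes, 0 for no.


Input: cpdpc
Reversed: cpdpc
  Compare pos 0 ('c') with pos 4 ('c'): match
  Compare pos 1 ('p') with pos 3 ('p'): match
Result: palindrome

1


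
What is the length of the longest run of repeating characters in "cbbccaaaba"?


Input: "cbbccaaaba"
Scanning for longest run:
  Position 1 ('b'): new char, reset run to 1
  Position 2 ('b'): continues run of 'b', length=2
  Position 3 ('c'): new char, reset run to 1
  Position 4 ('c'): continues run of 'c', length=2
  Position 5 ('a'): new char, reset run to 1
  Position 6 ('a'): continues run of 'a', length=2
  Position 7 ('a'): continues run of 'a', length=3
  Position 8 ('b'): new char, reset run to 1
  Position 9 ('a'): new char, reset run to 1
Longest run: 'a' with length 3

3


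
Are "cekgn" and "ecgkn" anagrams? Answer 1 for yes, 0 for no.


Strings: "cekgn", "ecgkn"
Sorted first:  cegkn
Sorted second: cegkn
Sorted forms match => anagrams

1


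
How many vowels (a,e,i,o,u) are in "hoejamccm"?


Input: hoejamccm
Checking each character:
  'h' at position 0: consonant
  'o' at position 1: vowel (running total: 1)
  'e' at position 2: vowel (running total: 2)
  'j' at position 3: consonant
  'a' at position 4: vowel (running total: 3)
  'm' at position 5: consonant
  'c' at position 6: consonant
  'c' at position 7: consonant
  'm' at position 8: consonant
Total vowels: 3

3


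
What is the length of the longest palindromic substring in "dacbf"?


Input: "dacbf"
Checking substrings for palindromes:
  No multi-char palindromic substrings found
Longest palindromic substring: "d" with length 1

1


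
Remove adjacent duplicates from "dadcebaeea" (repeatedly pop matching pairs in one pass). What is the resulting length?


Input: dadcebaeea
Stack-based adjacent duplicate removal:
  Read 'd': push. Stack: d
  Read 'a': push. Stack: da
  Read 'd': push. Stack: dad
  Read 'c': push. Stack: dadc
  Read 'e': push. Stack: dadce
  Read 'b': push. Stack: dadceb
  Read 'a': push. Stack: dadceba
  Read 'e': push. Stack: dadcebae
  Read 'e': matches stack top 'e' => pop. Stack: dadceba
  Read 'a': matches stack top 'a' => pop. Stack: dadceb
Final stack: "dadceb" (length 6)

6


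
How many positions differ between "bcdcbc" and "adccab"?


Comparing "bcdcbc" and "adccab" position by position:
  Position 0: 'b' vs 'a' => DIFFER
  Position 1: 'c' vs 'd' => DIFFER
  Position 2: 'd' vs 'c' => DIFFER
  Position 3: 'c' vs 'c' => same
  Position 4: 'b' vs 'a' => DIFFER
  Position 5: 'c' vs 'b' => DIFFER
Positions that differ: 5

5


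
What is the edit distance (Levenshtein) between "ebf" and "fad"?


Computing edit distance: "ebf" -> "fad"
DP table:
           f    a    d
      0    1    2    3
  e   1    1    2    3
  b   2    2    2    3
  f   3    2    3    3
Edit distance = dp[3][3] = 3

3


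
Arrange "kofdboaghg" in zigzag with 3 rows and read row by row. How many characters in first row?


Zigzag "kofdboaghg" into 3 rows:
Placing characters:
  'k' => row 0
  'o' => row 1
  'f' => row 2
  'd' => row 1
  'b' => row 0
  'o' => row 1
  'a' => row 2
  'g' => row 1
  'h' => row 0
  'g' => row 1
Rows:
  Row 0: "kbh"
  Row 1: "odogg"
  Row 2: "fa"
First row length: 3

3


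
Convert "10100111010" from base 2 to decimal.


Input: "10100111010" in base 2
Positional expansion:
  Digit '1' (value 1) x 2^10 = 1024
  Digit '0' (value 0) x 2^9 = 0
  Digit '1' (value 1) x 2^8 = 256
  Digit '0' (value 0) x 2^7 = 0
  Digit '0' (value 0) x 2^6 = 0
  Digit '1' (value 1) x 2^5 = 32
  Digit '1' (value 1) x 2^4 = 16
  Digit '1' (value 1) x 2^3 = 8
  Digit '0' (value 0) x 2^2 = 0
  Digit '1' (value 1) x 2^1 = 2
  Digit '0' (value 0) x 2^0 = 0
Sum = 1338

1338


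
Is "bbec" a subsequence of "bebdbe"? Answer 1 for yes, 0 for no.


Check if "bbec" is a subsequence of "bebdbe"
Greedy scan:
  Position 0 ('b'): matches sub[0] = 'b'
  Position 1 ('e'): no match needed
  Position 2 ('b'): matches sub[1] = 'b'
  Position 3 ('d'): no match needed
  Position 4 ('b'): no match needed
  Position 5 ('e'): matches sub[2] = 'e'
Only matched 3/4 characters => not a subsequence

0


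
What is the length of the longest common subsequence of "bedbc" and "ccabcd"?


LCS of "bedbc" and "ccabcd"
DP table:
           c    c    a    b    c    d
      0    0    0    0    0    0    0
  b   0    0    0    0    1    1    1
  e   0    0    0    0    1    1    1
  d   0    0    0    0    1    1    2
  b   0    0    0    0    1    1    2
  c   0    1    1    1    1    2    2
LCS length = dp[5][6] = 2

2


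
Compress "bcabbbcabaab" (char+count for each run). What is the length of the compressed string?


Input: bcabbbcabaab
Runs:
  'b' x 1 => "b1"
  'c' x 1 => "c1"
  'a' x 1 => "a1"
  'b' x 3 => "b3"
  'c' x 1 => "c1"
  'a' x 1 => "a1"
  'b' x 1 => "b1"
  'a' x 2 => "a2"
  'b' x 1 => "b1"
Compressed: "b1c1a1b3c1a1b1a2b1"
Compressed length: 18

18


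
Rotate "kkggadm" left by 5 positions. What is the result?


Input: "kkggadm", rotate left by 5
First 5 characters: "kkgga"
Remaining characters: "dm"
Concatenate remaining + first: "dm" + "kkgga" = "dmkkgga"

dmkkgga


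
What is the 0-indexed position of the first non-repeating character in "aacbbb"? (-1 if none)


Input: aacbbb
Character frequencies:
  'a': 2
  'b': 3
  'c': 1
Scanning left to right for freq == 1:
  Position 0 ('a'): freq=2, skip
  Position 1 ('a'): freq=2, skip
  Position 2 ('c'): unique! => answer = 2

2


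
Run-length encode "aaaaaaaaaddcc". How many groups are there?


Input: aaaaaaaaaddcc
Scanning for consecutive runs:
  Group 1: 'a' x 9 (positions 0-8)
  Group 2: 'd' x 2 (positions 9-10)
  Group 3: 'c' x 2 (positions 11-12)
Total groups: 3

3


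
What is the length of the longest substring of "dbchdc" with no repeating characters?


Input: "dbchdc"
Sliding window (track last position of each char):
  Position 0 ('d'): window [0,0] length 1 -- new best
  Position 1 ('b'): window [0,1] length 2 -- new best
  Position 2 ('c'): window [0,2] length 3 -- new best
  Position 3 ('h'): window [0,3] length 4 -- new best
  Position 4 ('d'): repeat (last at 0), move window start to 1
  Position 4 ('d'): window [1,4] length 4
  Position 5 ('c'): repeat (last at 2), move window start to 3
  Position 5 ('c'): window [3,5] length 3
Longest substring with no repeats: "dbch" with length 4

4


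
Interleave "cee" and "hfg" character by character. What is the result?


Interleaving "cee" and "hfg":
  Position 0: 'c' from first, 'h' from second => "ch"
  Position 1: 'e' from first, 'f' from second => "ef"
  Position 2: 'e' from first, 'g' from second => "eg"
Result: chefeg

chefeg


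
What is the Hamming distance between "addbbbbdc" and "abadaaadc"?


Comparing "addbbbbdc" and "abadaaadc" position by position:
  Position 0: 'a' vs 'a' => same
  Position 1: 'd' vs 'b' => differ
  Position 2: 'd' vs 'a' => differ
  Position 3: 'b' vs 'd' => differ
  Position 4: 'b' vs 'a' => differ
  Position 5: 'b' vs 'a' => differ
  Position 6: 'b' vs 'a' => differ
  Position 7: 'd' vs 'd' => same
  Position 8: 'c' vs 'c' => same
Total differences (Hamming distance): 6

6


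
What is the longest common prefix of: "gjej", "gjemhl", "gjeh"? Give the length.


Words: gjej, gjemhl, gjeh
  Position 0: all 'g' => match
  Position 1: all 'j' => match
  Position 2: all 'e' => match
  Position 3: ('j', 'm', 'h') => mismatch, stop
LCP = "gje" (length 3)

3


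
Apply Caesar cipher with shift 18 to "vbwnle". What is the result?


Caesar cipher: shift "vbwnle" by 18
  'v' (pos 21) + 18 = pos 13 = 'n'
  'b' (pos 1) + 18 = pos 19 = 't'
  'w' (pos 22) + 18 = pos 14 = 'o'
  'n' (pos 13) + 18 = pos 5 = 'f'
  'l' (pos 11) + 18 = pos 3 = 'd'
  'e' (pos 4) + 18 = pos 22 = 'w'
Result: ntofdw

ntofdw


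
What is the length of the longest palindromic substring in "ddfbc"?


Input: "ddfbc"
Checking substrings for palindromes:
  [0:2] "dd" (len 2) => palindrome
Longest palindromic substring: "dd" with length 2

2


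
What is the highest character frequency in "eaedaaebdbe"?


Input: eaedaaebdbe
Character counts:
  'a': 3
  'b': 2
  'd': 2
  'e': 4
Maximum frequency: 4

4


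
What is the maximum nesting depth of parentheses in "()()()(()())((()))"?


Input: "()()()(()())((()))"
Tracking depth:
  Position 0 '(': depth becomes 1
  Position 1 ')': depth becomes 0
  Position 2 '(': depth becomes 1
  Position 3 ')': depth becomes 0
  Position 4 '(': depth becomes 1
  Position 5 ')': depth becomes 0
  Position 6 '(': depth becomes 1
  Position 7 '(': depth becomes 2
  Position 8 ')': depth becomes 1
  Position 9 '(': depth becomes 2
  Position 10 ')': depth becomes 1
  Position 11 ')': depth becomes 0
  Position 12 '(': depth becomes 1
  Position 13 '(': depth becomes 2
  Position 14 '(': depth becomes 3
  Position 15 ')': depth becomes 2
  Position 16 ')': depth becomes 1
  Position 17 ')': depth becomes 0
Maximum depth reached: 3

3


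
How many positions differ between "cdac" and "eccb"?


Comparing "cdac" and "eccb" position by position:
  Position 0: 'c' vs 'e' => DIFFER
  Position 1: 'd' vs 'c' => DIFFER
  Position 2: 'a' vs 'c' => DIFFER
  Position 3: 'c' vs 'b' => DIFFER
Positions that differ: 4

4


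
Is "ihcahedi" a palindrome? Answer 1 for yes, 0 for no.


Input: ihcahedi
Reversed: idehachi
  Compare pos 0 ('i') with pos 7 ('i'): match
  Compare pos 1 ('h') with pos 6 ('d'): MISMATCH
  Compare pos 2 ('c') with pos 5 ('e'): MISMATCH
  Compare pos 3 ('a') with pos 4 ('h'): MISMATCH
Result: not a palindrome

0


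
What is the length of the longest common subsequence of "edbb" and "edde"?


LCS of "edbb" and "edde"
DP table:
           e    d    d    e
      0    0    0    0    0
  e   0    1    1    1    1
  d   0    1    2    2    2
  b   0    1    2    2    2
  b   0    1    2    2    2
LCS length = dp[4][4] = 2

2


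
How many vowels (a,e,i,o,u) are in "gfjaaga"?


Input: gfjaaga
Checking each character:
  'g' at position 0: consonant
  'f' at position 1: consonant
  'j' at position 2: consonant
  'a' at position 3: vowel (running total: 1)
  'a' at position 4: vowel (running total: 2)
  'g' at position 5: consonant
  'a' at position 6: vowel (running total: 3)
Total vowels: 3

3


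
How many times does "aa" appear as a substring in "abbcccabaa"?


Searching for "aa" in "abbcccabaa"
Scanning each position:
  Position 0: "ab" => no
  Position 1: "bb" => no
  Position 2: "bc" => no
  Position 3: "cc" => no
  Position 4: "cc" => no
  Position 5: "ca" => no
  Position 6: "ab" => no
  Position 7: "ba" => no
  Position 8: "aa" => MATCH
Total occurrences: 1

1


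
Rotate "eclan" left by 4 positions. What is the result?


Input: "eclan", rotate left by 4
First 4 characters: "ecla"
Remaining characters: "n"
Concatenate remaining + first: "n" + "ecla" = "necla"

necla


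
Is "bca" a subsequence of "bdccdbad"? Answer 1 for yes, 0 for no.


Check if "bca" is a subsequence of "bdccdbad"
Greedy scan:
  Position 0 ('b'): matches sub[0] = 'b'
  Position 1 ('d'): no match needed
  Position 2 ('c'): matches sub[1] = 'c'
  Position 3 ('c'): no match needed
  Position 4 ('d'): no match needed
  Position 5 ('b'): no match needed
  Position 6 ('a'): matches sub[2] = 'a'
  Position 7 ('d'): no match needed
All 3 characters matched => is a subsequence

1


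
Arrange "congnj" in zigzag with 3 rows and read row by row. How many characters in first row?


Zigzag "congnj" into 3 rows:
Placing characters:
  'c' => row 0
  'o' => row 1
  'n' => row 2
  'g' => row 1
  'n' => row 0
  'j' => row 1
Rows:
  Row 0: "cn"
  Row 1: "ogj"
  Row 2: "n"
First row length: 2

2


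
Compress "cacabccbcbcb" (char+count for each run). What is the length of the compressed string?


Input: cacabccbcbcb
Runs:
  'c' x 1 => "c1"
  'a' x 1 => "a1"
  'c' x 1 => "c1"
  'a' x 1 => "a1"
  'b' x 1 => "b1"
  'c' x 2 => "c2"
  'b' x 1 => "b1"
  'c' x 1 => "c1"
  'b' x 1 => "b1"
  'c' x 1 => "c1"
  'b' x 1 => "b1"
Compressed: "c1a1c1a1b1c2b1c1b1c1b1"
Compressed length: 22

22


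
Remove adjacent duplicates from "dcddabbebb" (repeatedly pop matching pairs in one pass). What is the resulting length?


Input: dcddabbebb
Stack-based adjacent duplicate removal:
  Read 'd': push. Stack: d
  Read 'c': push. Stack: dc
  Read 'd': push. Stack: dcd
  Read 'd': matches stack top 'd' => pop. Stack: dc
  Read 'a': push. Stack: dca
  Read 'b': push. Stack: dcab
  Read 'b': matches stack top 'b' => pop. Stack: dca
  Read 'e': push. Stack: dcae
  Read 'b': push. Stack: dcaeb
  Read 'b': matches stack top 'b' => pop. Stack: dcae
Final stack: "dcae" (length 4)

4


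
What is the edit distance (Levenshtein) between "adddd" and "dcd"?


Computing edit distance: "adddd" -> "dcd"
DP table:
           d    c    d
      0    1    2    3
  a   1    1    2    3
  d   2    1    2    2
  d   3    2    2    2
  d   4    3    3    2
  d   5    4    4    3
Edit distance = dp[5][3] = 3

3


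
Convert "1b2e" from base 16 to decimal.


Input: "1b2e" in base 16
Positional expansion:
  Digit '1' (value 1) x 16^3 = 4096
  Digit 'b' (value 11) x 16^2 = 2816
  Digit '2' (value 2) x 16^1 = 32
  Digit 'e' (value 14) x 16^0 = 14
Sum = 6958

6958


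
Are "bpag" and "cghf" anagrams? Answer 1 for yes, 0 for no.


Strings: "bpag", "cghf"
Sorted first:  abgp
Sorted second: cfgh
Differ at position 0: 'a' vs 'c' => not anagrams

0


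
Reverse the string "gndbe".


Input: gndbe
Reading characters right to left:
  Position 4: 'e'
  Position 3: 'b'
  Position 2: 'd'
  Position 1: 'n'
  Position 0: 'g'
Reversed: ebdng

ebdng


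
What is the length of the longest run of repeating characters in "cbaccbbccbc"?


Input: "cbaccbbccbc"
Scanning for longest run:
  Position 1 ('b'): new char, reset run to 1
  Position 2 ('a'): new char, reset run to 1
  Position 3 ('c'): new char, reset run to 1
  Position 4 ('c'): continues run of 'c', length=2
  Position 5 ('b'): new char, reset run to 1
  Position 6 ('b'): continues run of 'b', length=2
  Position 7 ('c'): new char, reset run to 1
  Position 8 ('c'): continues run of 'c', length=2
  Position 9 ('b'): new char, reset run to 1
  Position 10 ('c'): new char, reset run to 1
Longest run: 'c' with length 2

2


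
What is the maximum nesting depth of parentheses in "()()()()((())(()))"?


Input: "()()()()((())(()))"
Tracking depth:
  Position 0 '(': depth becomes 1
  Position 1 ')': depth becomes 0
  Position 2 '(': depth becomes 1
  Position 3 ')': depth becomes 0
  Position 4 '(': depth becomes 1
  Position 5 ')': depth becomes 0
  Position 6 '(': depth becomes 1
  Position 7 ')': depth becomes 0
  Position 8 '(': depth becomes 1
  Position 9 '(': depth becomes 2
  Position 10 '(': depth becomes 3
  Position 11 ')': depth becomes 2
  Position 12 ')': depth becomes 1
  Position 13 '(': depth becomes 2
  Position 14 '(': depth becomes 3
  Position 15 ')': depth becomes 2
  Position 16 ')': depth becomes 1
  Position 17 ')': depth becomes 0
Maximum depth reached: 3

3


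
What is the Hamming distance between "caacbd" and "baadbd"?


Comparing "caacbd" and "baadbd" position by position:
  Position 0: 'c' vs 'b' => differ
  Position 1: 'a' vs 'a' => same
  Position 2: 'a' vs 'a' => same
  Position 3: 'c' vs 'd' => differ
  Position 4: 'b' vs 'b' => same
  Position 5: 'd' vs 'd' => same
Total differences (Hamming distance): 2

2


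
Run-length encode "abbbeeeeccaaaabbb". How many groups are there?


Input: abbbeeeeccaaaabbb
Scanning for consecutive runs:
  Group 1: 'a' x 1 (positions 0-0)
  Group 2: 'b' x 3 (positions 1-3)
  Group 3: 'e' x 4 (positions 4-7)
  Group 4: 'c' x 2 (positions 8-9)
  Group 5: 'a' x 4 (positions 10-13)
  Group 6: 'b' x 3 (positions 14-16)
Total groups: 6

6
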